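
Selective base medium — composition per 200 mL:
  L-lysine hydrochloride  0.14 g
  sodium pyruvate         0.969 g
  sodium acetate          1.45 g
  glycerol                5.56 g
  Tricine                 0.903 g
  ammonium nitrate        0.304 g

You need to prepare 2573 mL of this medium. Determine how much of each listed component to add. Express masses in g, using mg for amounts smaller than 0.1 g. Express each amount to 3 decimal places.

L-lysine hydrochloride 1.801 g; sodium pyruvate 12.466 g; sodium acetate 18.654 g; glycerol 71.529 g; Tricine 11.617 g; ammonium nitrate 3.911 g

Ratio of target to recipe volume: 2573 / 200 = 12.865.
L-lysine hydrochloride: 0.14 g × (2573 mL / 200 mL) = 1.801 g
sodium pyruvate: 0.969 g × (2573 mL / 200 mL) = 12.466 g
sodium acetate: 1.45 g × (2573 mL / 200 mL) = 18.654 g
glycerol: 5.56 g × (2573 mL / 200 mL) = 71.529 g
Tricine: 0.903 g × (2573 mL / 200 mL) = 11.617 g
ammonium nitrate: 0.304 g × (2573 mL / 200 mL) = 3.911 g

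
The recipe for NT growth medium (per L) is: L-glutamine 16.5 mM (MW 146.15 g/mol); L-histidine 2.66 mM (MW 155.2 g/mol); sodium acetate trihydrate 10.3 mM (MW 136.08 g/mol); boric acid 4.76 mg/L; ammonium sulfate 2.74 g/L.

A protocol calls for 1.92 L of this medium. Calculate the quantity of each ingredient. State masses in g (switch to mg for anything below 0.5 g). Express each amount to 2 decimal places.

Scale factor relative to 1 L: 1.92.
L-glutamine: 16.5 mmol/L × 146.15 g/mol × 1.92 L ÷ 1000 = 4.63 g
L-histidine: 2.66 mmol/L × 155.2 g/mol × 1.92 L ÷ 1000 = 0.79 g
sodium acetate trihydrate: 10.3 mmol/L × 136.08 g/mol × 1.92 L ÷ 1000 = 2.69 g
boric acid: 4.76 mg/L × 1.92 L = 9.14 mg
ammonium sulfate: 2.74 g/L × 1.92 L = 5.26 g

L-glutamine 4.63 g; L-histidine 0.79 g; sodium acetate trihydrate 2.69 g; boric acid 9.14 mg; ammonium sulfate 5.26 g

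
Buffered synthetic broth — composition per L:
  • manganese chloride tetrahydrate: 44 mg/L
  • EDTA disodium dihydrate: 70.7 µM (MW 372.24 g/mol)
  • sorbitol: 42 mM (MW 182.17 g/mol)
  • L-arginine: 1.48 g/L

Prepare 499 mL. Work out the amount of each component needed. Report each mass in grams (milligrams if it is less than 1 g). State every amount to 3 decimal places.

Target volume = 499 mL = 0.499 L.
manganese chloride tetrahydrate: 44 mg/L × 0.499 L = 21.956 mg
EDTA disodium dihydrate: 70.7 µmol/L × 372.24 g/mol × 0.499 L ÷ 1000 = 13.132 mg
sorbitol: 42 mmol/L × 182.17 g/mol × 0.499 L ÷ 1000 = 3.818 g
L-arginine: 1.48 g/L × 0.499 L = 0.73852 g = 738.520 mg

manganese chloride tetrahydrate 21.956 mg; EDTA disodium dihydrate 13.132 mg; sorbitol 3.818 g; L-arginine 738.520 mg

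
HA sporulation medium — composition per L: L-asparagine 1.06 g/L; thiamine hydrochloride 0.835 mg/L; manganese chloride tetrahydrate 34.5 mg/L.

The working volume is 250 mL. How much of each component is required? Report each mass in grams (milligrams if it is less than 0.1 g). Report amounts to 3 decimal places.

L-asparagine 0.265 g; thiamine hydrochloride 0.209 mg; manganese chloride tetrahydrate 8.625 mg

Target volume = 250 mL = 0.25 L.
L-asparagine: 1.06 g/L × 0.25 L = 0.265 g
thiamine hydrochloride: 0.835 mg/L × 0.25 L = 0.209 mg
manganese chloride tetrahydrate: 34.5 mg/L × 0.25 L = 8.625 mg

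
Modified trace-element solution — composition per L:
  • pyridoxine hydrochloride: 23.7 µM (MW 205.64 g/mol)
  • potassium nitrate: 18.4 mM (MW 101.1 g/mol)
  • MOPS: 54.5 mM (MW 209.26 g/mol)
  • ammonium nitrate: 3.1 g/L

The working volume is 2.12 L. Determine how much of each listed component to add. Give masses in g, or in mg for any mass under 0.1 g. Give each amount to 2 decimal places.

Working volume: 2.12 L.
pyridoxine hydrochloride: 23.7 µmol/L × 205.64 g/mol × 2.12 L ÷ 1000 = 10.33 mg
potassium nitrate: 18.4 mmol/L × 101.1 g/mol × 2.12 L ÷ 1000 = 3.94 g
MOPS: 54.5 mmol/L × 209.26 g/mol × 2.12 L ÷ 1000 = 24.18 g
ammonium nitrate: 3.1 g/L × 2.12 L = 6.57 g

pyridoxine hydrochloride 10.33 mg; potassium nitrate 3.94 g; MOPS 24.18 g; ammonium nitrate 6.57 g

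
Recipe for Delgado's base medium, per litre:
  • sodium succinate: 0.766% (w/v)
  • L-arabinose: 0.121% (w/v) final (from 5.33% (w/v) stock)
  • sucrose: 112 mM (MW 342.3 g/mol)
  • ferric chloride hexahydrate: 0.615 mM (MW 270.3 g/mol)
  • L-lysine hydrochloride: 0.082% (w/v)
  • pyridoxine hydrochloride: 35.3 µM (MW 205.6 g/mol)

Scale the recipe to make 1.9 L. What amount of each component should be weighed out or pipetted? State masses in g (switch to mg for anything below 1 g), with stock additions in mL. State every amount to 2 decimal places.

sodium succinate 14.55 g; L-arabinose 43.13 mL; sucrose 72.84 g; ferric chloride hexahydrate 315.85 mg; L-lysine hydrochloride 1.56 g; pyridoxine hydrochloride 13.79 mg

Working volume: 1.9 L.
sodium succinate: 0.766 g per 100 mL × 1900 mL ÷ 100 = 14.55 g
L-arabinose: V = C2·V2/C1 = 0.121% ÷ 5.33% × 1900 mL = 43.13 mL
sucrose: 112 mmol/L × 342.3 g/mol × 1.9 L ÷ 1000 = 72.84 g
ferric chloride hexahydrate: 0.615 mmol/L × 270.3 mg/mmol × 1.9 L = 315.85 mg
L-lysine hydrochloride: 0.082 g per 100 mL × 1900 mL ÷ 100 = 1.56 g
pyridoxine hydrochloride: 35.3 µmol/L × 205.6 g/mol × 1.9 L ÷ 1000 = 13.79 mg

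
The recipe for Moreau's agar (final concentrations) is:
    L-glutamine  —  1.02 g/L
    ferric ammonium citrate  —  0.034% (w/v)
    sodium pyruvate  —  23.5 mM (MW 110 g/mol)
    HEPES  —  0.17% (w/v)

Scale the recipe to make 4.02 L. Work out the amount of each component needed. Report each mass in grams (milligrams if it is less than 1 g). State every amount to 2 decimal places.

Working volume: 4.02 L.
L-glutamine: 1.02 g/L × 4.02 L = 4.10 g
ferric ammonium citrate: 0.034% w/v = 0.34 g/L → 0.34 × 4.02 L = 1.37 g
sodium pyruvate: 23.5 mmol/L × 110 g/mol × 4.02 L ÷ 1000 = 10.39 g
HEPES: 0.17 g per 100 mL × 4020 mL ÷ 100 = 6.83 g

L-glutamine 4.10 g; ferric ammonium citrate 1.37 g; sodium pyruvate 10.39 g; HEPES 6.83 g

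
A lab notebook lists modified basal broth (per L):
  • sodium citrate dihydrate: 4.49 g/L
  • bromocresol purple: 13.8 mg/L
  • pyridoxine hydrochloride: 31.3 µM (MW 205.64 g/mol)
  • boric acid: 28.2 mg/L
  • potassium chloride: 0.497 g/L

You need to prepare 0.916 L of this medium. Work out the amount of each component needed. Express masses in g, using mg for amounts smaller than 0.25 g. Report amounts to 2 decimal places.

Scale factor relative to 1 L: 0.916.
sodium citrate dihydrate: 4.49 g/L × 0.916 L = 4.11 g
bromocresol purple: 13.8 mg/L × 0.916 L = 12.64 mg
pyridoxine hydrochloride: 31.3 µmol/L × 205.64 g/mol × 0.916 L ÷ 1000 = 5.90 mg
boric acid: 28.2 mg/L × 0.916 L = 25.83 mg
potassium chloride: 0.497 g/L × 0.916 L = 0.46 g

sodium citrate dihydrate 4.11 g; bromocresol purple 12.64 mg; pyridoxine hydrochloride 5.90 mg; boric acid 25.83 mg; potassium chloride 0.46 g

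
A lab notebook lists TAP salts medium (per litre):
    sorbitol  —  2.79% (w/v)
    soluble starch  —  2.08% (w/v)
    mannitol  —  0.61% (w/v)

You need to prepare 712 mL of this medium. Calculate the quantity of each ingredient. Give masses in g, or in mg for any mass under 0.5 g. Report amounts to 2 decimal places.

sorbitol 19.86 g; soluble starch 14.81 g; mannitol 4.34 g

Target volume = 712 mL = 0.712 L.
sorbitol: 2.79 g per 100 mL × 712 mL ÷ 100 = 19.86 g
soluble starch: 2.08 g per 100 mL × 712 mL ÷ 100 = 14.81 g
mannitol: 0.61 g per 100 mL × 712 mL ÷ 100 = 4.34 g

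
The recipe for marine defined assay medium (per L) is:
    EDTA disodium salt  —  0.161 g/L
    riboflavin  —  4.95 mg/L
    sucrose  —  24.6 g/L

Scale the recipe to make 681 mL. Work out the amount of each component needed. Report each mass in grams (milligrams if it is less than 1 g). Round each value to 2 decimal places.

EDTA disodium salt 109.64 mg; riboflavin 3.37 mg; sucrose 16.75 g

Working volume: 681 mL = 0.681 L.
EDTA disodium salt: 0.161 g/L × 0.681 L = 0.109641 g = 109.64 mg
riboflavin: 4.95 mg/L × 0.681 L = 3.37 mg
sucrose: 24.6 g/L × 0.681 L = 16.75 g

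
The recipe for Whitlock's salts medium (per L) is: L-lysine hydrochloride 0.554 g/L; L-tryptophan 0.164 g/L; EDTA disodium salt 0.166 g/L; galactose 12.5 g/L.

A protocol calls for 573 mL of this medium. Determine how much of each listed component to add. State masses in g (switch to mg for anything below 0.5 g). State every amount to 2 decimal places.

L-lysine hydrochloride 317.44 mg; L-tryptophan 93.97 mg; EDTA disodium salt 95.12 mg; galactose 7.16 g

Working volume: 573 mL = 0.573 L.
L-lysine hydrochloride: 0.554 g/L × 0.573 L = 0.317442 g = 317.44 mg
L-tryptophan: 0.164 g/L × 0.573 L = 0.093972 g = 93.97 mg
EDTA disodium salt: 0.166 g/L × 0.573 L = 0.095118 g = 95.12 mg
galactose: 12.5 g/L × 0.573 L = 7.16 g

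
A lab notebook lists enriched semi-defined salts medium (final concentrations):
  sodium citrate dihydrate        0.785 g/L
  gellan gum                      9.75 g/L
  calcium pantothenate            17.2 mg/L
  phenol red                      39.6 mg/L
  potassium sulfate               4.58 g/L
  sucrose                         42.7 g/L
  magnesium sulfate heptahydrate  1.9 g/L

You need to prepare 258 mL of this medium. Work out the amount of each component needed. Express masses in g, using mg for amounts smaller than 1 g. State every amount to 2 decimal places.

sodium citrate dihydrate 202.53 mg; gellan gum 2.52 g; calcium pantothenate 4.44 mg; phenol red 10.22 mg; potassium sulfate 1.18 g; sucrose 11.02 g; magnesium sulfate heptahydrate 490.20 mg

Scale factor relative to 1 L: 0.258.
sodium citrate dihydrate: 0.785 g/L × 0.258 L = 0.20253 g = 202.53 mg
gellan gum: 9.75 g/L × 0.258 L = 2.52 g
calcium pantothenate: 17.2 mg/L × 0.258 L = 4.44 mg
phenol red: 39.6 mg/L × 0.258 L = 10.22 mg
potassium sulfate: 4.58 g/L × 0.258 L = 1.18 g
sucrose: 42.7 g/L × 0.258 L = 11.02 g
magnesium sulfate heptahydrate: 1.9 g/L × 0.258 L = 0.4902 g = 490.20 mg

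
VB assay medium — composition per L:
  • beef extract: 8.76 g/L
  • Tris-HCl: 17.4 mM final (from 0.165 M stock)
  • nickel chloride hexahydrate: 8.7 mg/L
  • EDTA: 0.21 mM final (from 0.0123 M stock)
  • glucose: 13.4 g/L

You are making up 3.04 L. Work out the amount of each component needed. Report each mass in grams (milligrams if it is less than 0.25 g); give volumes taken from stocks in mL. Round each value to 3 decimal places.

Scale factor relative to 1 L: 3.04.
beef extract: 8.76 g/L × 3.04 L = 26.630 g
Tris-HCl: V = C2·V2/C1 = 17.4 mM × 3040 mL ÷ 165 mM = 320.582 mL
nickel chloride hexahydrate: 8.7 mg/L × 3.04 L = 26.448 mg
EDTA: V = C2·V2/C1 = 0.21 mM × 3040 mL ÷ 12.3 mM = 51.902 mL
glucose: 13.4 g/L × 3.04 L = 40.736 g

beef extract 26.630 g; Tris-HCl 320.582 mL; nickel chloride hexahydrate 26.448 mg; EDTA 51.902 mL; glucose 40.736 g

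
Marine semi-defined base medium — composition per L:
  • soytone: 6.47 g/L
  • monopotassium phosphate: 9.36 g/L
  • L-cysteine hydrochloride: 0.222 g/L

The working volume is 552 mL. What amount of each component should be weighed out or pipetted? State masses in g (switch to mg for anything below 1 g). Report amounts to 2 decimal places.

soytone 3.57 g; monopotassium phosphate 5.17 g; L-cysteine hydrochloride 122.54 mg

Working volume: 552 mL = 0.552 L.
soytone: 6.47 g/L × 0.552 L = 3.57 g
monopotassium phosphate: 9.36 g/L × 0.552 L = 5.17 g
L-cysteine hydrochloride: 0.222 g/L × 0.552 L = 0.122544 g = 122.54 mg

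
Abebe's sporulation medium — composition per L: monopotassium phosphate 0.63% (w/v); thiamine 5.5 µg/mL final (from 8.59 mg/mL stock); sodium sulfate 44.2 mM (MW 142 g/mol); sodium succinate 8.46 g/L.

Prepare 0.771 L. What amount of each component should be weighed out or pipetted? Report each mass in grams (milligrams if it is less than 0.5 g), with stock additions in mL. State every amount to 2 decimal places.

Scale factor relative to 1 L: 0.771.
monopotassium phosphate: 0.63% w/v = 6.3 g/L → 6.3 × 0.771 L = 4.86 g
thiamine: dilute stock: 5.5 µg/mL × 771 mL ÷ 8590 µg/mL = 0.49 mL
sodium sulfate: 44.2 mmol/L × 142 g/mol × 0.771 L ÷ 1000 = 4.84 g
sodium succinate: 8.46 g/L × 0.771 L = 6.52 g

monopotassium phosphate 4.86 g; thiamine 0.49 mL; sodium sulfate 4.84 g; sodium succinate 6.52 g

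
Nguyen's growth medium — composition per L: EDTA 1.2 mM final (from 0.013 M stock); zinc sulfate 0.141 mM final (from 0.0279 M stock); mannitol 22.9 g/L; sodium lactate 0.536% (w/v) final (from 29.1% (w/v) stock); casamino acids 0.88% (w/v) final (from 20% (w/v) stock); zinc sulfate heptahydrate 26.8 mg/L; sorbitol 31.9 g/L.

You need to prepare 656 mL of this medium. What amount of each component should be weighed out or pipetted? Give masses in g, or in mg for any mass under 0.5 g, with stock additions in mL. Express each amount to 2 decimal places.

EDTA 60.55 mL; zinc sulfate 3.32 mL; mannitol 15.02 g; sodium lactate 12.08 mL; casamino acids 28.86 mL; zinc sulfate heptahydrate 17.58 mg; sorbitol 20.93 g

Working volume: 656 mL = 0.656 L.
EDTA: dilute stock: 1.2 mM × 656 mL ÷ 13 mM = 60.55 mL
zinc sulfate: V = C2·V2/C1 = 0.141 mM × 656 mL ÷ 27.9 mM = 3.32 mL
mannitol: 22.9 g/L × 0.656 L = 15.02 g
sodium lactate: V = C2·V2/C1 = 0.536% ÷ 29.1% × 656 mL = 12.08 mL
casamino acids: V = C2·V2/C1 = 0.88% ÷ 20% × 656 mL = 28.86 mL
zinc sulfate heptahydrate: 26.8 mg/L × 0.656 L = 17.58 mg
sorbitol: 31.9 g/L × 0.656 L = 20.93 g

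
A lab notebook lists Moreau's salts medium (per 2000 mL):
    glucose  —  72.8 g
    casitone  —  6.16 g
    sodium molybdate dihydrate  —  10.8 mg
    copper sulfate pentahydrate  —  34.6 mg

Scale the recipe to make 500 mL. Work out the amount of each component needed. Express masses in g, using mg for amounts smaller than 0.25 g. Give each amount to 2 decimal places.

Scale factor = 500 mL / 2000 mL = 0.25.
glucose: 72.8 g × (500 mL / 2000 mL) = 18.20 g
casitone: 6.16 g × (500 mL / 2000 mL) = 1.54 g
sodium molybdate dihydrate: 10.8 mg × (500 mL / 2000 mL) = 2.70 mg
copper sulfate pentahydrate: 34.6 mg × (500 mL / 2000 mL) = 8.65 mg

glucose 18.20 g; casitone 1.54 g; sodium molybdate dihydrate 2.70 mg; copper sulfate pentahydrate 8.65 mg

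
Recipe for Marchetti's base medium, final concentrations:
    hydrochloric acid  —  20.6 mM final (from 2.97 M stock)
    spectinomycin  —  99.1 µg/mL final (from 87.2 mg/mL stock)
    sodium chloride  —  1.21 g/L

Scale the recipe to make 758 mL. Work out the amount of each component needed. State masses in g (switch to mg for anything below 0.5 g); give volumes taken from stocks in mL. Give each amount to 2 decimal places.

Scale factor relative to 1 L: 0.758.
hydrochloric acid: dilute stock: 20.6 mM × 758 mL ÷ 2970 mM = 5.26 mL
spectinomycin: C1V1 = C2V2 → 99.1 µg/mL × 758 mL ÷ 87200 µg/mL = 0.86 mL
sodium chloride: 1.21 g/L × 0.758 L = 0.92 g

hydrochloric acid 5.26 mL; spectinomycin 0.86 mL; sodium chloride 0.92 g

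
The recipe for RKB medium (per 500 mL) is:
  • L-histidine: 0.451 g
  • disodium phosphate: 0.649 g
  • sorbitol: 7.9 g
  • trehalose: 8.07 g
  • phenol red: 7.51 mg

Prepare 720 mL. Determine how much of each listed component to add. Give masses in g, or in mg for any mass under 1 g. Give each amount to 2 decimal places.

L-histidine 649.44 mg; disodium phosphate 934.56 mg; sorbitol 11.38 g; trehalose 11.62 g; phenol red 10.81 mg

Ratio of target to recipe volume: 720 / 500 = 1.44.
L-histidine: 0.451 g × (720 mL / 500 mL) = 0.64944 g = 649.44 mg
disodium phosphate: 0.649 g × (720 mL / 500 mL) = 0.93456 g = 934.56 mg
sorbitol: 7.9 g × (720 mL / 500 mL) = 11.38 g
trehalose: 8.07 g × (720 mL / 500 mL) = 11.62 g
phenol red: 7.51 mg × (720 mL / 500 mL) = 10.81 mg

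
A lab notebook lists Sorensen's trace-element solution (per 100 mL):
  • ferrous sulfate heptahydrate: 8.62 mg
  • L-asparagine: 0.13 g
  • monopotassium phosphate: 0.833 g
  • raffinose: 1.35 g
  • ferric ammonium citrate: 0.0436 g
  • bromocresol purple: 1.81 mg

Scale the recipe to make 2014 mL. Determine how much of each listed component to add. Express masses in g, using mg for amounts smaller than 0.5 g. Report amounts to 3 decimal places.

Ratio of target to recipe volume: 2014 / 100 = 20.14.
ferrous sulfate heptahydrate: 8.62 mg × (2014 mL / 100 mL) = 173.607 mg
L-asparagine: 0.13 g × (2014 mL / 100 mL) = 2.618 g
monopotassium phosphate: 0.833 g × (2014 mL / 100 mL) = 16.777 g
raffinose: 1.35 g × (2014 mL / 100 mL) = 27.189 g
ferric ammonium citrate: 0.0436 g × (2014 mL / 100 mL) = 0.878 g
bromocresol purple: 1.81 mg × (2014 mL / 100 mL) = 36.453 mg

ferrous sulfate heptahydrate 173.607 mg; L-asparagine 2.618 g; monopotassium phosphate 16.777 g; raffinose 27.189 g; ferric ammonium citrate 0.878 g; bromocresol purple 36.453 mg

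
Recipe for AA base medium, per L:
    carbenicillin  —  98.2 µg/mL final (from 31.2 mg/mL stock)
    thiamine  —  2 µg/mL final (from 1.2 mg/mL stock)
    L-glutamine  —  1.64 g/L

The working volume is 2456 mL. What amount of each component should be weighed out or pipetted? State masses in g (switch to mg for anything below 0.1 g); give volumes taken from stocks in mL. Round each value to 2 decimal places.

carbenicillin 7.73 mL; thiamine 4.09 mL; L-glutamine 4.03 g

Working volume: 2456 mL = 2.456 L.
carbenicillin: V = C2·V2/C1 = 98.2 µg/mL × 2456 mL ÷ 31200 µg/mL = 7.73 mL
thiamine: C1V1 = C2V2 → 2 µg/mL × 2456 mL ÷ 1200 µg/mL = 4.09 mL
L-glutamine: 1.64 g/L × 2.456 L = 4.03 g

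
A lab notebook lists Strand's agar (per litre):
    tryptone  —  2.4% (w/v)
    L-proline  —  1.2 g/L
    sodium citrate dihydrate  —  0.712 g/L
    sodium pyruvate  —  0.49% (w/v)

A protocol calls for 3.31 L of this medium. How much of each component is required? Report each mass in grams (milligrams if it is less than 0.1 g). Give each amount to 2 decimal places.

Scale factor relative to 1 L: 3.31.
tryptone: 2.4% w/v = 24 g/L → 24 × 3.31 L = 79.44 g
L-proline: 1.2 g/L × 3.31 L = 3.97 g
sodium citrate dihydrate: 0.712 g/L × 3.31 L = 2.36 g
sodium pyruvate: 0.49% w/v = 4.9 g/L → 4.9 × 3.31 L = 16.22 g

tryptone 79.44 g; L-proline 3.97 g; sodium citrate dihydrate 2.36 g; sodium pyruvate 16.22 g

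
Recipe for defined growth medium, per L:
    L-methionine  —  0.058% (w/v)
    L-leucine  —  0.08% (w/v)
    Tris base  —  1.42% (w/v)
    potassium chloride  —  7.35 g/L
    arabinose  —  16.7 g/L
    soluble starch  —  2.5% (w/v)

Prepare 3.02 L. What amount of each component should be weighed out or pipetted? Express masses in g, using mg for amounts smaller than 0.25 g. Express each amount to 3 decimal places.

L-methionine 1.752 g; L-leucine 2.416 g; Tris base 42.884 g; potassium chloride 22.197 g; arabinose 50.434 g; soluble starch 75.500 g

Scale factor relative to 1 L: 3.02.
L-methionine: 0.058 g per 100 mL × 3020 mL ÷ 100 = 1.752 g
L-leucine: 0.08% w/v = 0.8 g/L → 0.8 × 3.02 L = 2.416 g
Tris base: 1.42 g per 100 mL × 3020 mL ÷ 100 = 42.884 g
potassium chloride: 7.35 g/L × 3.02 L = 22.197 g
arabinose: 16.7 g/L × 3.02 L = 50.434 g
soluble starch: 2.5 g per 100 mL × 3020 mL ÷ 100 = 75.500 g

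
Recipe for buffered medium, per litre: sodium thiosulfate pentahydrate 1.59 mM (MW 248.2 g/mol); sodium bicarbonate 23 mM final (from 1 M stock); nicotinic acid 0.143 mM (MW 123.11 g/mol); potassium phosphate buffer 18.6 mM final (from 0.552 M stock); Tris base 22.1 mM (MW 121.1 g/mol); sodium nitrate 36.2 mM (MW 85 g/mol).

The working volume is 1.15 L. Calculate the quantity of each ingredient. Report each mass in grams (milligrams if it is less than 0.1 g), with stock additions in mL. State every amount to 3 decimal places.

sodium thiosulfate pentahydrate 0.454 g; sodium bicarbonate 26.450 mL; nicotinic acid 20.245 mg; potassium phosphate buffer 38.750 mL; Tris base 3.078 g; sodium nitrate 3.539 g

Working volume: 1.15 L.
sodium thiosulfate pentahydrate: 1.59 mmol/L × 248.2 g/mol × 1.15 L ÷ 1000 = 0.454 g
sodium bicarbonate: C1V1 = C2V2 → 23 mM × 1150 mL ÷ 1000 mM = 26.450 mL
nicotinic acid: 0.143 mmol/L × 123.11 mg/mmol × 1.15 L = 20.245 mg
potassium phosphate buffer: C1V1 = C2V2 → 18.6 mM × 1150 mL ÷ 552 mM = 38.750 mL
Tris base: 22.1 mmol/L × 121.1 g/mol × 1.15 L ÷ 1000 = 3.078 g
sodium nitrate: 36.2 mmol/L × 85 g/mol × 1.15 L ÷ 1000 = 3.539 g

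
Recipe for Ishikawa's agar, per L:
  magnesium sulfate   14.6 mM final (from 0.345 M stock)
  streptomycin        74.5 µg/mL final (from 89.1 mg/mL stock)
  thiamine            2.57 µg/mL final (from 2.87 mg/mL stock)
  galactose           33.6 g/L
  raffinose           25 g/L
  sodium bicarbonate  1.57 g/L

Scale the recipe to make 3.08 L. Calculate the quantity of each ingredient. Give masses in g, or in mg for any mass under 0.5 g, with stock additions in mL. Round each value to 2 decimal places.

magnesium sulfate 130.34 mL; streptomycin 2.58 mL; thiamine 2.76 mL; galactose 103.49 g; raffinose 77.00 g; sodium bicarbonate 4.84 g

Scale factor relative to 1 L: 3.08.
magnesium sulfate: V = C2·V2/C1 = 14.6 mM × 3080 mL ÷ 345 mM = 130.34 mL
streptomycin: C1V1 = C2V2 → 74.5 µg/mL × 3080 mL ÷ 89100 µg/mL = 2.58 mL
thiamine: C1V1 = C2V2 → 2.57 µg/mL × 3080 mL ÷ 2870 µg/mL = 2.76 mL
galactose: 33.6 g/L × 3.08 L = 103.49 g
raffinose: 25 g/L × 3.08 L = 77.00 g
sodium bicarbonate: 1.57 g/L × 3.08 L = 4.84 g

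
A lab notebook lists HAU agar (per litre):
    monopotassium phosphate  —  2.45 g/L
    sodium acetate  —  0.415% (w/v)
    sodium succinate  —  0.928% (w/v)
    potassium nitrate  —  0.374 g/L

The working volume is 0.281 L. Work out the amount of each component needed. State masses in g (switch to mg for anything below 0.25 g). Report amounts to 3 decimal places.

monopotassium phosphate 0.688 g; sodium acetate 1.166 g; sodium succinate 2.608 g; potassium nitrate 105.094 mg

Working volume: 0.281 L.
monopotassium phosphate: 2.45 g/L × 0.281 L = 0.688 g
sodium acetate: 0.415% w/v = 4.15 g/L → 4.15 × 0.281 L = 1.166 g
sodium succinate: 0.928% w/v = 9.28 g/L → 9.28 × 0.281 L = 2.608 g
potassium nitrate: 0.374 g/L × 0.281 L = 0.105094 g = 105.094 mg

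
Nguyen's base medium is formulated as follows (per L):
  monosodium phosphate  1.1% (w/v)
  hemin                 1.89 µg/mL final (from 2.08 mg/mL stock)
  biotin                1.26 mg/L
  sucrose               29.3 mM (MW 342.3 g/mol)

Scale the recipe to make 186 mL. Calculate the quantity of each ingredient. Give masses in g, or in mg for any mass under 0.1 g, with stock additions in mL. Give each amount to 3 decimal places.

Scale factor relative to 1 L: 0.186.
monosodium phosphate: 1.1% w/v = 11 g/L → 11 × 0.186 L = 2.046 g
hemin: dilute stock: 1.89 µg/mL × 186 mL ÷ 2080 µg/mL = 0.169 mL
biotin: 1.26 mg/L × 0.186 L = 0.234 mg
sucrose: 29.3 mmol/L × 342.3 g/mol × 0.186 L ÷ 1000 = 1.865 g

monosodium phosphate 2.046 g; hemin 0.169 mL; biotin 0.234 mg; sucrose 1.865 g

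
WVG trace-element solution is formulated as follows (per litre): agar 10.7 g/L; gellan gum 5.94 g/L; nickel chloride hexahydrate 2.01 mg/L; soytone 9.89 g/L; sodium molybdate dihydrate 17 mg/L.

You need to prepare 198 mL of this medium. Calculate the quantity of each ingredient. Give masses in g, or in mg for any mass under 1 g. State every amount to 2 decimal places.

Scale factor relative to 1 L: 0.198.
agar: 10.7 g/L × 0.198 L = 2.12 g
gellan gum: 5.94 g/L × 0.198 L = 1.18 g
nickel chloride hexahydrate: 2.01 mg/L × 0.198 L = 0.40 mg
soytone: 9.89 g/L × 0.198 L = 1.96 g
sodium molybdate dihydrate: 17 mg/L × 0.198 L = 3.37 mg

agar 2.12 g; gellan gum 1.18 g; nickel chloride hexahydrate 0.40 mg; soytone 1.96 g; sodium molybdate dihydrate 3.37 mg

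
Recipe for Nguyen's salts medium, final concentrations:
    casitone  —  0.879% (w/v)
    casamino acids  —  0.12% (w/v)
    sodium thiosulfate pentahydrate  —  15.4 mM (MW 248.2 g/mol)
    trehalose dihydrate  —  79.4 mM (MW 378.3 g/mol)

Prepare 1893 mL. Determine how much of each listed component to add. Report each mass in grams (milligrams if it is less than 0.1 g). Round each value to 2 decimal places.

Target volume = 1893 mL = 1.893 L.
casitone: 0.879% w/v = 8.79 g/L → 8.79 × 1.893 L = 16.64 g
casamino acids: 0.12% w/v = 1.2 g/L → 1.2 × 1.893 L = 2.27 g
sodium thiosulfate pentahydrate: 15.4 mmol/L × 248.2 g/mol × 1.893 L ÷ 1000 = 7.24 g
trehalose dihydrate: 79.4 mmol/L × 378.3 g/mol × 1.893 L ÷ 1000 = 56.86 g

casitone 16.64 g; casamino acids 2.27 g; sodium thiosulfate pentahydrate 7.24 g; trehalose dihydrate 56.86 g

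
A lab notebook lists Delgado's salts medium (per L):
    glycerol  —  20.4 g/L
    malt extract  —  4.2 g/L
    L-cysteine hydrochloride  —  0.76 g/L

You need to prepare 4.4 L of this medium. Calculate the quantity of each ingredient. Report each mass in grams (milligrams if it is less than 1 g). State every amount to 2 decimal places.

Working volume: 4.4 L.
glycerol: 20.4 g/L × 4.4 L = 89.76 g
malt extract: 4.2 g/L × 4.4 L = 18.48 g
L-cysteine hydrochloride: 0.76 g/L × 4.4 L = 3.34 g

glycerol 89.76 g; malt extract 18.48 g; L-cysteine hydrochloride 3.34 g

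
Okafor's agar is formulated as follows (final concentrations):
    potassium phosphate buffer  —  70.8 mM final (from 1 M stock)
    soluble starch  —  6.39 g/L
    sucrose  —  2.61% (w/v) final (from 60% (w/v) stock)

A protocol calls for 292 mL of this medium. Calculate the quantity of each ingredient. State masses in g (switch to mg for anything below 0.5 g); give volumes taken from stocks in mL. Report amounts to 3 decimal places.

potassium phosphate buffer 20.674 mL; soluble starch 1.866 g; sucrose 12.702 mL

Scale factor relative to 1 L: 0.292.
potassium phosphate buffer: C1V1 = C2V2 → 70.8 mM × 292 mL ÷ 1000 mM = 20.674 mL
soluble starch: 6.39 g/L × 0.292 L = 1.866 g
sucrose: V = C2·V2/C1 = 2.61% ÷ 60% × 292 mL = 12.702 mL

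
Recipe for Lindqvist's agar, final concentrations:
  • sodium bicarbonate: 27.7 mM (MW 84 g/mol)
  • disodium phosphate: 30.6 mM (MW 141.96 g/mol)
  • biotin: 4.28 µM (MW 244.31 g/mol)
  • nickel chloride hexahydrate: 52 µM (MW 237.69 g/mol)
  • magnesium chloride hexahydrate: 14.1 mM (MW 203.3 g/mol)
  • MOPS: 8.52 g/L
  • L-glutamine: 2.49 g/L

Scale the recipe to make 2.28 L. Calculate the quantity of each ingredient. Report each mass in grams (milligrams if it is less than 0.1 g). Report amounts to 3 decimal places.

Scale factor relative to 1 L: 2.28.
sodium bicarbonate: 27.7 mmol/L × 84 g/mol × 2.28 L ÷ 1000 = 5.305 g
disodium phosphate: 30.6 mmol/L × 141.96 g/mol × 2.28 L ÷ 1000 = 9.904 g
biotin: 4.28 µmol/L × 244.31 g/mol × 2.28 L ÷ 1000 = 2.384 mg
nickel chloride hexahydrate: 52 µmol/L × 237.69 g/mol × 2.28 L ÷ 1000 = 28.181 mg
magnesium chloride hexahydrate: 14.1 mmol/L × 203.3 g/mol × 2.28 L ÷ 1000 = 6.536 g
MOPS: 8.52 g/L × 2.28 L = 19.426 g
L-glutamine: 2.49 g/L × 2.28 L = 5.677 g

sodium bicarbonate 5.305 g; disodium phosphate 9.904 g; biotin 2.384 mg; nickel chloride hexahydrate 28.181 mg; magnesium chloride hexahydrate 6.536 g; MOPS 19.426 g; L-glutamine 5.677 g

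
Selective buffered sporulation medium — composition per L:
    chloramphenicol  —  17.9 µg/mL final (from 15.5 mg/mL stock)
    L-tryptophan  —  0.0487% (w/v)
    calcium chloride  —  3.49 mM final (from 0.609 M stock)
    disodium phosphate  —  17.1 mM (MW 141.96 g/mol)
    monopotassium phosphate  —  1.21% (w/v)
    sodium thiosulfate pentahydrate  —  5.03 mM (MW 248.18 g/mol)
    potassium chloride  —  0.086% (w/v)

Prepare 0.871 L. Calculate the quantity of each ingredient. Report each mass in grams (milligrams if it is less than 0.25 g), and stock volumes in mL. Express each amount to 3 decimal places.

chloramphenicol 1.006 mL; L-tryptophan 0.424 g; calcium chloride 4.991 mL; disodium phosphate 2.114 g; monopotassium phosphate 10.539 g; sodium thiosulfate pentahydrate 1.087 g; potassium chloride 0.749 g

Scale factor relative to 1 L: 0.871.
chloramphenicol: C1V1 = C2V2 → 17.9 µg/mL × 871 mL ÷ 15500 µg/mL = 1.006 mL
L-tryptophan: 0.0487 g per 100 mL × 871 mL ÷ 100 = 0.424 g
calcium chloride: C1V1 = C2V2 → 3.49 mM × 871 mL ÷ 609 mM = 4.991 mL
disodium phosphate: 17.1 mmol/L × 141.96 g/mol × 0.871 L ÷ 1000 = 2.114 g
monopotassium phosphate: 1.21 g per 100 mL × 871 mL ÷ 100 = 10.539 g
sodium thiosulfate pentahydrate: 5.03 mmol/L × 248.18 g/mol × 0.871 L ÷ 1000 = 1.087 g
potassium chloride: 0.086 g per 100 mL × 871 mL ÷ 100 = 0.749 g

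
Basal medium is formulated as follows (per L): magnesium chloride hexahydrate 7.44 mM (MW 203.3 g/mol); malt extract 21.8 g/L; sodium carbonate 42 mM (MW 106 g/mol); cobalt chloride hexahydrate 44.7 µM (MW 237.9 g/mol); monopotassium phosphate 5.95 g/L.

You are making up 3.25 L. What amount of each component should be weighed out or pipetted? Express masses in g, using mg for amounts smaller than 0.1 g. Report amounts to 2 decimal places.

Working volume: 3.25 L.
magnesium chloride hexahydrate: 7.44 mmol/L × 203.3 g/mol × 3.25 L ÷ 1000 = 4.92 g
malt extract: 21.8 g/L × 3.25 L = 70.85 g
sodium carbonate: 42 mmol/L × 106 g/mol × 3.25 L ÷ 1000 = 14.47 g
cobalt chloride hexahydrate: 44.7 µmol/L × 237.9 g/mol × 3.25 L ÷ 1000 = 34.56 mg
monopotassium phosphate: 5.95 g/L × 3.25 L = 19.34 g

magnesium chloride hexahydrate 4.92 g; malt extract 70.85 g; sodium carbonate 14.47 g; cobalt chloride hexahydrate 34.56 mg; monopotassium phosphate 19.34 g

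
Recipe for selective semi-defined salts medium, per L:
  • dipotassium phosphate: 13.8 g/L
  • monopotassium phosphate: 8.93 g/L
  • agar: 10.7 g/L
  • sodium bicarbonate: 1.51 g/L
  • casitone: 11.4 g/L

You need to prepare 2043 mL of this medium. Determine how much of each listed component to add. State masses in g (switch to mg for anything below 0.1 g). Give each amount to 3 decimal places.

Target volume = 2043 mL = 2.043 L.
dipotassium phosphate: 13.8 g/L × 2.043 L = 28.193 g
monopotassium phosphate: 8.93 g/L × 2.043 L = 18.244 g
agar: 10.7 g/L × 2.043 L = 21.860 g
sodium bicarbonate: 1.51 g/L × 2.043 L = 3.085 g
casitone: 11.4 g/L × 2.043 L = 23.290 g

dipotassium phosphate 28.193 g; monopotassium phosphate 18.244 g; agar 21.860 g; sodium bicarbonate 3.085 g; casitone 23.290 g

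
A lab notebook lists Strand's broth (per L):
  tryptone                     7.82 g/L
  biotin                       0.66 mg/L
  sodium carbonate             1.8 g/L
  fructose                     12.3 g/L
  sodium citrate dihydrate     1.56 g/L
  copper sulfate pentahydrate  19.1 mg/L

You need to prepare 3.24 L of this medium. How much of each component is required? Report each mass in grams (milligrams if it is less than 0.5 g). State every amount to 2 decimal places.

Working volume: 3.24 L.
tryptone: 7.82 g/L × 3.24 L = 25.34 g
biotin: 0.66 mg/L × 3.24 L = 2.14 mg
sodium carbonate: 1.8 g/L × 3.24 L = 5.83 g
fructose: 12.3 g/L × 3.24 L = 39.85 g
sodium citrate dihydrate: 1.56 g/L × 3.24 L = 5.05 g
copper sulfate pentahydrate: 19.1 mg/L × 3.24 L = 61.88 mg

tryptone 25.34 g; biotin 2.14 mg; sodium carbonate 5.83 g; fructose 39.85 g; sodium citrate dihydrate 5.05 g; copper sulfate pentahydrate 61.88 mg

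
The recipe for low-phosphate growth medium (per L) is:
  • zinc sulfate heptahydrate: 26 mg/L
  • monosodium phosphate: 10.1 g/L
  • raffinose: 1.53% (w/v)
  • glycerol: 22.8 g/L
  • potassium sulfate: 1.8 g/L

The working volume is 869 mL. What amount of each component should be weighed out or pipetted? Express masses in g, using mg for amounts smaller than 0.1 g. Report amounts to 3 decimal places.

Working volume: 869 mL = 0.869 L.
zinc sulfate heptahydrate: 26 mg/L × 0.869 L = 22.594 mg
monosodium phosphate: 10.1 g/L × 0.869 L = 8.777 g
raffinose: 1.53 g per 100 mL × 869 mL ÷ 100 = 13.296 g
glycerol: 22.8 g/L × 0.869 L = 19.813 g
potassium sulfate: 1.8 g/L × 0.869 L = 1.564 g

zinc sulfate heptahydrate 22.594 mg; monosodium phosphate 8.777 g; raffinose 13.296 g; glycerol 19.813 g; potassium sulfate 1.564 g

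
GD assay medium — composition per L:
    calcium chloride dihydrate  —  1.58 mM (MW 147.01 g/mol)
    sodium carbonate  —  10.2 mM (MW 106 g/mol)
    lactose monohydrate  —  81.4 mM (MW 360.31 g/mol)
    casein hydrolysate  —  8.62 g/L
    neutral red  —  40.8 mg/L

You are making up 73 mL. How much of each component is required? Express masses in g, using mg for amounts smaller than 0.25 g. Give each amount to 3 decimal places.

Target volume = 73 mL = 0.073 L.
calcium chloride dihydrate: 1.58 mmol/L × 147.01 mg/mmol × 0.073 L = 16.956 mg
sodium carbonate: 10.2 mmol/L × 106 mg/mmol × 0.073 L = 78.928 mg
lactose monohydrate: 81.4 mmol/L × 360.31 g/mol × 0.073 L ÷ 1000 = 2.141 g
casein hydrolysate: 8.62 g/L × 0.073 L = 0.629 g
neutral red: 40.8 mg/L × 0.073 L = 2.978 mg

calcium chloride dihydrate 16.956 mg; sodium carbonate 78.928 mg; lactose monohydrate 2.141 g; casein hydrolysate 0.629 g; neutral red 2.978 mg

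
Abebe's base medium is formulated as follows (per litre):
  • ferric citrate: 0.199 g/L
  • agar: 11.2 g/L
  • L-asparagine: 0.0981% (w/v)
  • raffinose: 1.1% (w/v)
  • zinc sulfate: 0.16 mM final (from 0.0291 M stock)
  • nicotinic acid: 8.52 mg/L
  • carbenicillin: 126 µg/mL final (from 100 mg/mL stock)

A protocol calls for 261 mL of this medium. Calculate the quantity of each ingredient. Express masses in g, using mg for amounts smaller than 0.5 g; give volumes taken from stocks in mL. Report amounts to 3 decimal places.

Scale factor relative to 1 L: 0.261.
ferric citrate: 0.199 g/L × 0.261 L = 0.051939 g = 51.939 mg
agar: 11.2 g/L × 0.261 L = 2.923 g
L-asparagine: 0.0981% w/v = 0.981 g/L → 0.981 × 0.261 L = 0.256041 g = 256.041 mg
raffinose: 1.1% w/v = 11 g/L → 11 × 0.261 L = 2.871 g
zinc sulfate: dilute stock: 0.16 mM × 261 mL ÷ 29.1 mM = 1.435 mL
nicotinic acid: 8.52 mg/L × 0.261 L = 2.224 mg
carbenicillin: V = C2·V2/C1 = 126 µg/mL × 261 mL ÷ 100000 µg/mL = 0.329 mL

ferric citrate 51.939 mg; agar 2.923 g; L-asparagine 256.041 mg; raffinose 2.871 g; zinc sulfate 1.435 mL; nicotinic acid 2.224 mg; carbenicillin 0.329 mL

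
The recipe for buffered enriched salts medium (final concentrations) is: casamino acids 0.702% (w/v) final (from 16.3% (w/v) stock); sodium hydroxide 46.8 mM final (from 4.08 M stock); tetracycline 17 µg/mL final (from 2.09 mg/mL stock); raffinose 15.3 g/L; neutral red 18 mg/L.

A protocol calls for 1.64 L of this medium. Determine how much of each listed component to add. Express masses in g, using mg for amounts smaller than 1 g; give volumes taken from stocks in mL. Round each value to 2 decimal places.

Scale factor relative to 1 L: 1.64.
casamino acids: V = C2·V2/C1 = 0.702% ÷ 16.3% × 1640 mL = 70.63 mL
sodium hydroxide: V = C2·V2/C1 = 46.8 mM × 1640 mL ÷ 4080 mM = 18.81 mL
tetracycline: V = C2·V2/C1 = 17 µg/mL × 1640 mL ÷ 2090 µg/mL = 13.34 mL
raffinose: 15.3 g/L × 1.64 L = 25.09 g
neutral red: 18 mg/L × 1.64 L = 29.52 mg

casamino acids 70.63 mL; sodium hydroxide 18.81 mL; tetracycline 13.34 mL; raffinose 25.09 g; neutral red 29.52 mg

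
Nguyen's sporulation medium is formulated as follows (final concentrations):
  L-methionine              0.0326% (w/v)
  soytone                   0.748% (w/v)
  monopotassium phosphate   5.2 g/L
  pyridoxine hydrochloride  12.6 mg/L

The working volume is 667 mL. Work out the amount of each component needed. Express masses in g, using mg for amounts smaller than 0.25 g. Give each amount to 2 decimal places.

Scale factor relative to 1 L: 0.667.
L-methionine: 0.0326 g per 100 mL × 667 mL ÷ 100 = 0.217442 g = 217.44 mg
soytone: 0.748% w/v = 7.48 g/L → 7.48 × 0.667 L = 4.99 g
monopotassium phosphate: 5.2 g/L × 0.667 L = 3.47 g
pyridoxine hydrochloride: 12.6 mg/L × 0.667 L = 8.40 mg

L-methionine 217.44 mg; soytone 4.99 g; monopotassium phosphate 3.47 g; pyridoxine hydrochloride 8.40 mg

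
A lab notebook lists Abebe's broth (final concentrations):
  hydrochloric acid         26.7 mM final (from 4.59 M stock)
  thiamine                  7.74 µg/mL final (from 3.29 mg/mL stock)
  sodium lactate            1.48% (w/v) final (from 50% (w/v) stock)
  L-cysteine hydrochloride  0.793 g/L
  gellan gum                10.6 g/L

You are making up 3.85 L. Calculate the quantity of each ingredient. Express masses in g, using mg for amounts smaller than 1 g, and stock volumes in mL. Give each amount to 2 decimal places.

Scale factor relative to 1 L: 3.85.
hydrochloric acid: dilute stock: 26.7 mM × 3850 mL ÷ 4590 mM = 22.40 mL
thiamine: C1V1 = C2V2 → 7.74 µg/mL × 3850 mL ÷ 3290 µg/mL = 9.06 mL
sodium lactate: V = C2·V2/C1 = 1.48% ÷ 50% × 3850 mL = 113.96 mL
L-cysteine hydrochloride: 0.793 g/L × 3.85 L = 3.05 g
gellan gum: 10.6 g/L × 3.85 L = 40.81 g

hydrochloric acid 22.40 mL; thiamine 9.06 mL; sodium lactate 113.96 mL; L-cysteine hydrochloride 3.05 g; gellan gum 40.81 g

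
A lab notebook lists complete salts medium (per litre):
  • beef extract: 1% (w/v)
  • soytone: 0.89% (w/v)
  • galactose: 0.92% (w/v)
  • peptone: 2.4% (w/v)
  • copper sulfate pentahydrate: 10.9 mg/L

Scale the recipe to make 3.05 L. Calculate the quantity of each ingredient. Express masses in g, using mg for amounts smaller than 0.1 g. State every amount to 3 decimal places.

beef extract 30.500 g; soytone 27.145 g; galactose 28.060 g; peptone 73.200 g; copper sulfate pentahydrate 33.245 mg

Working volume: 3.05 L.
beef extract: 1 g per 100 mL × 3050 mL ÷ 100 = 30.500 g
soytone: 0.89% w/v = 8.9 g/L → 8.9 × 3.05 L = 27.145 g
galactose: 0.92 g per 100 mL × 3050 mL ÷ 100 = 28.060 g
peptone: 2.4 g per 100 mL × 3050 mL ÷ 100 = 73.200 g
copper sulfate pentahydrate: 10.9 mg/L × 3.05 L = 33.245 mg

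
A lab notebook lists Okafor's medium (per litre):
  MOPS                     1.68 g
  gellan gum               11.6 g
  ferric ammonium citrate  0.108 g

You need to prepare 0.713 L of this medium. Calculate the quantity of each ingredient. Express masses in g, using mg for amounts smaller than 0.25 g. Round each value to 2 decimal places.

Scale factor = 713 mL / 1000 mL = 0.713.
MOPS: 1.68 g × (713 mL / 1000 mL) = 1.20 g
gellan gum: 11.6 g × (713 mL / 1000 mL) = 8.27 g
ferric ammonium citrate: 0.108 g × (713 mL / 1000 mL) = 0.077004 g = 77.00 mg

MOPS 1.20 g; gellan gum 8.27 g; ferric ammonium citrate 77.00 mg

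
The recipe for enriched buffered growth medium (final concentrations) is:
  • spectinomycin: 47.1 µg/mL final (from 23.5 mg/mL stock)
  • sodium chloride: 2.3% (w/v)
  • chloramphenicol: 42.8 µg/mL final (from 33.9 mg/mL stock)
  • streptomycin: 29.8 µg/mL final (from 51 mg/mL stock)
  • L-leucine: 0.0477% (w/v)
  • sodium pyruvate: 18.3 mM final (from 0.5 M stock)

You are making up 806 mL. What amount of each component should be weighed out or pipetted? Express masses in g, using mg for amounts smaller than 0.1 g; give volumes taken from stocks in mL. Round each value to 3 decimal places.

Target volume = 806 mL = 0.806 L.
spectinomycin: C1V1 = C2V2 → 47.1 µg/mL × 806 mL ÷ 23500 µg/mL = 1.615 mL
sodium chloride: 2.3% w/v = 23 g/L → 23 × 0.806 L = 18.538 g
chloramphenicol: C1V1 = C2V2 → 42.8 µg/mL × 806 mL ÷ 33900 µg/mL = 1.018 mL
streptomycin: C1V1 = C2V2 → 29.8 µg/mL × 806 mL ÷ 51000 µg/mL = 0.471 mL
L-leucine: 0.0477 g per 100 mL × 806 mL ÷ 100 = 0.384 g
sodium pyruvate: dilute stock: 18.3 mM × 806 mL ÷ 500 mM = 29.500 mL

spectinomycin 1.615 mL; sodium chloride 18.538 g; chloramphenicol 1.018 mL; streptomycin 0.471 mL; L-leucine 0.384 g; sodium pyruvate 29.500 mL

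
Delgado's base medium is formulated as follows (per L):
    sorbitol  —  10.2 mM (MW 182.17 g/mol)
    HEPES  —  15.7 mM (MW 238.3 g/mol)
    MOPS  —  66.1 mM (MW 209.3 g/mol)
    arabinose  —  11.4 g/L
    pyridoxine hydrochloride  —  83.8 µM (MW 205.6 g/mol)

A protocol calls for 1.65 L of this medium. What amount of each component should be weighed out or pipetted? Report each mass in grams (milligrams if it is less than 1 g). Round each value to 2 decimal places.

Scale factor relative to 1 L: 1.65.
sorbitol: 10.2 mmol/L × 182.17 g/mol × 1.65 L ÷ 1000 = 3.07 g
HEPES: 15.7 mmol/L × 238.3 g/mol × 1.65 L ÷ 1000 = 6.17 g
MOPS: 66.1 mmol/L × 209.3 g/mol × 1.65 L ÷ 1000 = 22.83 g
arabinose: 11.4 g/L × 1.65 L = 18.81 g
pyridoxine hydrochloride: 83.8 µmol/L × 205.6 g/mol × 1.65 L ÷ 1000 = 28.43 mg

sorbitol 3.07 g; HEPES 6.17 g; MOPS 22.83 g; arabinose 18.81 g; pyridoxine hydrochloride 28.43 mg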